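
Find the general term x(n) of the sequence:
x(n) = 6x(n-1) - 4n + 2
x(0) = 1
First-order linear with linear forcing.
Homogeneous solution: x_h(n) = A·(6)^n.
Try particular x_p(n) = pn + q. Substituting:
  pn + q = 6(p(n-1) + q) - 4n + 2.
Matching the n-coefficient: p = 6p - 4 ⇒ p = \frac{4}{5}.
Matching constants: q = -6p + 6q + 2 ⇒ q = \frac{14}{25}.
General: x(n) = A·(6)^n + \frac{4 n}{5} + \frac{14}{25}.
Apply x(0) = 1: A + \frac{14}{25} = 1 ⇒ A = \frac{11}{25}.
So x(n) = \frac{11 \cdot 6^{n}}{25} + \frac{4 n}{5} + \frac{14}{25}.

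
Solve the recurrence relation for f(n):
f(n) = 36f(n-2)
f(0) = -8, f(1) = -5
Characteristic equation: x² - 36 = 0, which factors as (x - (6))(x - (-6)) = 0.
Roots r₁ = 6, r₂ = -6 (distinct).
General solution: f(n) = A·(6)^n + B·(-6)^n.
From f(0) = -8: A + B = -8.
From f(1) = -5: 6A - 6B = -5.
Solving: A = - \frac{53}{12}, B = - \frac{43}{12}.
So f(n) = - \frac{43 \left(-6\right)^{n}}{12} - \frac{53 \cdot 6^{n}}{12}.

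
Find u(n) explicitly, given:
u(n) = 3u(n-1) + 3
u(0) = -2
First-order linear non-homogeneous.
Homogeneous solution: u_h(n) = A·(3)^n.
Try constant particular solution u_p = K: K = 3K + 3 ⇒ K = - \frac{3}{2}.
General: u(n) = A·(3)^n - \frac{3}{2}.
Apply u(0) = -2: A - \frac{3}{2} = -2 ⇒ A = - \frac{1}{2}.
So u(n) = - \frac{3^{n}}{2} - \frac{3}{2}.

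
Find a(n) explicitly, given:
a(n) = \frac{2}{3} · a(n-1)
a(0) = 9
Pure geometric recurrence with ratio \frac{2}{3}.
By induction a(n) = a(0) · (\frac{2}{3})^n = 9 \left(\frac{2}{3}\right)^{n}.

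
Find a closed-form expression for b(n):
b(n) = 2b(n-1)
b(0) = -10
This is a homogeneous first-order recurrence with ratio 2.
By induction b(n) = b(0) · (2)^n = - 10 \cdot 2^{n}.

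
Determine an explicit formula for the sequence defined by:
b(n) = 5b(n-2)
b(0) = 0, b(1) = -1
Characteristic equation: x² - 5 = 0.
Discriminant Δ = (0)² + 4·(5) = 20.
Roots r₁,₂ = (0 ± √20)/2, so r₁ = \sqrt{5}, r₂ = - \sqrt{5}.
General solution: b(n) = A·r₁^n + B·r₂^n.
From the initial conditions, A + B = 0 and r₁A + r₂B = -1.
Since r₁ - r₂ = √20: A = (-1 - (0)r₂)/√20 = - \frac{\sqrt{5}}{10}, and B = 0 - A = \frac{\sqrt{5}}{10}.
So b(n) = \left(- \frac{\sqrt{5}}{10}\right)\left(\sqrt{5}\right)^n + \left(\frac{\sqrt{5}}{10}\right)\left(- \sqrt{5}\right)^n.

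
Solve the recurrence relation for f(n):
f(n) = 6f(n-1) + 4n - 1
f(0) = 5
First-order linear with linear forcing.
Homogeneous solution: f_h(n) = A·(6)^n.
Try particular f_p(n) = pn + q. Substituting:
  pn + q = 6(p(n-1) + q) + 4n - 1.
Matching the n-coefficient: p = 6p + 4 ⇒ p = - \frac{4}{5}.
Matching constants: q = -6p + 6q - 1 ⇒ q = - \frac{19}{25}.
General: f(n) = A·(6)^n - \frac{4 n}{5} - \frac{19}{25}.
Apply f(0) = 5: A - \frac{19}{25} = 5 ⇒ A = \frac{144}{25}.
So f(n) = \frac{144 \cdot 6^{n}}{25} - \frac{4 n}{5} - \frac{19}{25}.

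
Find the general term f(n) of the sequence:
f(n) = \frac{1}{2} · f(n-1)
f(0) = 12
Pure geometric recurrence with ratio \frac{1}{2}.
By induction f(n) = f(0) · (\frac{1}{2})^n = 12 \cdot 2^{- n}.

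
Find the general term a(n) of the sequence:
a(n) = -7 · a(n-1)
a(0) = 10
Pure geometric recurrence with ratio -7.
By induction a(n) = a(0) · (-7)^n = 10 \left(-7\right)^{n}.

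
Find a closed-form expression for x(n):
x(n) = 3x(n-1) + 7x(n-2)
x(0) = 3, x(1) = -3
Characteristic equation: x² - 3x - 7 = 0.
Discriminant Δ = (3)² + 4·(7) = 37.
Roots r₁,₂ = (3 ± √37)/2, so r₁ = \frac{3}{2} + \frac{\sqrt{37}}{2}, r₂ = \frac{3}{2} - \frac{\sqrt{37}}{2}.
General solution: x(n) = A·r₁^n + B·r₂^n.
From the initial conditions, A + B = 3 and r₁A + r₂B = -3.
Since r₁ - r₂ = √37: A = (-3 - (3)r₂)/√37 = \frac{3}{2} - \frac{15 \sqrt{37}}{74}, and B = 3 - A = \frac{15 \sqrt{37}}{74} + \frac{3}{2}.
So x(n) = \left(\frac{3}{2} - \frac{15 \sqrt{37}}{74}\right)\left(\frac{3}{2} + \frac{\sqrt{37}}{2}\right)^n + \left(\frac{15 \sqrt{37}}{74} + \frac{3}{2}\right)\left(\frac{3}{2} - \frac{\sqrt{37}}{2}\right)^n.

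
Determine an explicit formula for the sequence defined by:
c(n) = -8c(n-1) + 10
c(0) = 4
First-order linear non-homogeneous.
Homogeneous solution: c_h(n) = A·(-8)^n.
Try constant particular solution c_p = K: K = -8K + 10 ⇒ K = \frac{10}{9}.
General: c(n) = A·(-8)^n + \frac{10}{9}.
Apply c(0) = 4: A + \frac{10}{9} = 4 ⇒ A = \frac{26}{9}.
So c(n) = \frac{26 \left(-8\right)^{n}}{9} + \frac{10}{9}.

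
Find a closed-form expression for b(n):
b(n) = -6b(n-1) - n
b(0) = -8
First-order linear with linear forcing.
Homogeneous solution: b_h(n) = A·(-6)^n.
Try particular b_p(n) = pn + q. Substituting:
  pn + q = -6(p(n-1) + q) - n.
Matching the n-coefficient: p = -6p - 1 ⇒ p = - \frac{1}{7}.
Matching constants: q = 6p - 6q ⇒ q = - \frac{6}{49}.
General: b(n) = A·(-6)^n - \frac{n}{7} - \frac{6}{49}.
Apply b(0) = -8: A - \frac{6}{49} = -8 ⇒ A = - \frac{386}{49}.
So b(n) = - \frac{386 \left(-6\right)^{n}}{49} - \frac{n}{7} - \frac{6}{49}.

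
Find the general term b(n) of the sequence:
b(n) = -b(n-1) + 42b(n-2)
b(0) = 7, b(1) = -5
Characteristic equation: x² + x - 42 = 0, which factors as (x - (-7))(x - (6)) = 0.
Roots r₁ = -7, r₂ = 6 (distinct).
General solution: b(n) = A·(-7)^n + B·(6)^n.
From b(0) = 7: A + B = 7.
From b(1) = -5: -7A + 6B = -5.
Solving: A = \frac{47}{13}, B = \frac{44}{13}.
So b(n) = \frac{47 \left(-7\right)^{n}}{13} + \frac{44 \cdot 6^{n}}{13}.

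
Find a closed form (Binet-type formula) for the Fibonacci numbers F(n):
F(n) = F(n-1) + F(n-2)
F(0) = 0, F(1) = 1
This is the Fibonacci sequence.
Characteristic equation: x² - x - 1 = 0; roots r₁ = \frac{1}{2} + \frac{\sqrt{5}}{2}, r₂ = \frac{1}{2} - \frac{\sqrt{5}}{2}.
General: F(n) = A·r₁^n + B·r₂^n. Solving with F(0)=0, F(1)=1 gives A = \frac{\sqrt{5}}{5}, B = - \frac{\sqrt{5}}{5}.
So F(n) = \frac{2^{- n} \sqrt{5} \left(- \left(1 - \sqrt{5}\right)^{n} + \left(1 + \sqrt{5}\right)^{n}\right)}{5}.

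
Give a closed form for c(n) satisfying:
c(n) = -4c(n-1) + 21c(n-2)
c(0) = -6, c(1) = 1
Characteristic equation: x² + 4x - 21 = 0, which factors as (x - (-7))(x - (3)) = 0.
Roots r₁ = -7, r₂ = 3 (distinct).
General solution: c(n) = A·(-7)^n + B·(3)^n.
From c(0) = -6: A + B = -6.
From c(1) = 1: -7A + 3B = 1.
Solving: A = - \frac{19}{10}, B = - \frac{41}{10}.
So c(n) = - \frac{19 \left(-7\right)^{n}}{10} - \frac{41 \cdot 3^{n}}{10}.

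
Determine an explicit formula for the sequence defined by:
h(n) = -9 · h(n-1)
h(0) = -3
Pure geometric recurrence with ratio -9.
By induction h(n) = h(0) · (-9)^n = - 3 \left(-9\right)^{n}.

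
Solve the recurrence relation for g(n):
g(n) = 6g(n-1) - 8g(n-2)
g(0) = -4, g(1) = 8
Characteristic equation: x² - 6x + 8 = 0, which factors as (x - (4))(x - (2)) = 0.
Roots r₁ = 4, r₂ = 2 (distinct).
General solution: g(n) = A·(4)^n + B·(2)^n.
From g(0) = -4: A + B = -4.
From g(1) = 8: 4A + 2B = 8.
Solving: A = 8, B = -12.
So g(n) = - 12 \cdot 2^{n} + 8 \cdot 4^{n}.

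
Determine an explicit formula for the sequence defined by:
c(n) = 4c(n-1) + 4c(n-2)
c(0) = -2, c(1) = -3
Characteristic equation: x² - 4x - 4 = 0.
Discriminant Δ = (4)² + 4·(4) = 32.
Roots r₁,₂ = (4 ± √32)/2, so r₁ = 2 + 2 \sqrt{2}, r₂ = 2 - 2 \sqrt{2}.
General solution: c(n) = A·r₁^n + B·r₂^n.
From the initial conditions, A + B = -2 and r₁A + r₂B = -3.
Since r₁ - r₂ = √32: A = (-3 - (-2)r₂)/√32 = -1 + \frac{\sqrt{2}}{8}, and B = -2 - A = -1 - \frac{\sqrt{2}}{8}.
So c(n) = \left(-1 + \frac{\sqrt{2}}{8}\right)\left(2 + 2 \sqrt{2}\right)^n + \left(-1 - \frac{\sqrt{2}}{8}\right)\left(2 - 2 \sqrt{2}\right)^n.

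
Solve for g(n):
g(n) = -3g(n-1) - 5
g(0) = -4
First-order linear non-homogeneous.
Homogeneous solution: g_h(n) = A·(-3)^n.
Try constant particular solution g_p = K: K = -3K - 5 ⇒ K = - \frac{5}{4}.
General: g(n) = A·(-3)^n - \frac{5}{4}.
Apply g(0) = -4: A - \frac{5}{4} = -4 ⇒ A = - \frac{11}{4}.
So g(n) = - \frac{11 \left(-3\right)^{n}}{4} - \frac{5}{4}.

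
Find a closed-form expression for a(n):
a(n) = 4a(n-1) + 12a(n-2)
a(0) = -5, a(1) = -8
Characteristic equation: x² - 4x - 12 = 0, which factors as (x - (6))(x - (-2)) = 0.
Roots r₁ = 6, r₂ = -2 (distinct).
General solution: a(n) = A·(6)^n + B·(-2)^n.
From a(0) = -5: A + B = -5.
From a(1) = -8: 6A - 2B = -8.
Solving: A = - \frac{9}{4}, B = - \frac{11}{4}.
So a(n) = - \frac{11 \left(-2\right)^{n}}{4} - \frac{9 \cdot 6^{n}}{4}.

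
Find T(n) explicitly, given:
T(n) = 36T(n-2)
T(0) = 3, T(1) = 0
Characteristic equation: x² - 36 = 0, which factors as (x - (6))(x - (-6)) = 0.
Roots r₁ = 6, r₂ = -6 (distinct).
General solution: T(n) = A·(6)^n + B·(-6)^n.
From T(0) = 3: A + B = 3.
From T(1) = 0: 6A - 6B = 0.
Solving: A = \frac{3}{2}, B = \frac{3}{2}.
So T(n) = \frac{3 \left(-6\right)^{n}}{2} + \frac{3 \cdot 6^{n}}{2}.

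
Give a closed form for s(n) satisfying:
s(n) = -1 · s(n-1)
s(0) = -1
Pure geometric recurrence with ratio -1.
By induction s(n) = s(0) · (-1)^n = - \left(-1\right)^{n}.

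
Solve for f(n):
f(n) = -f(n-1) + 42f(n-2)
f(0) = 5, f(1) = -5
Characteristic equation: x² + x - 42 = 0, which factors as (x - (6))(x - (-7)) = 0.
Roots r₁ = 6, r₂ = -7 (distinct).
General solution: f(n) = A·(6)^n + B·(-7)^n.
From f(0) = 5: A + B = 5.
From f(1) = -5: 6A - 7B = -5.
Solving: A = \frac{30}{13}, B = \frac{35}{13}.
So f(n) = \frac{35 \left(-7\right)^{n}}{13} + \frac{30 \cdot 6^{n}}{13}.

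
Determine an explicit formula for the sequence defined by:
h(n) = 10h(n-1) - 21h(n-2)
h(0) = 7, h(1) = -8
Characteristic equation: x² - 10x + 21 = 0, which factors as (x - (7))(x - (3)) = 0.
Roots r₁ = 7, r₂ = 3 (distinct).
General solution: h(n) = A·(7)^n + B·(3)^n.
From h(0) = 7: A + B = 7.
From h(1) = -8: 7A + 3B = -8.
Solving: A = - \frac{29}{4}, B = \frac{57}{4}.
So h(n) = \frac{57 \cdot 3^{n}}{4} - \frac{29 \cdot 7^{n}}{4}.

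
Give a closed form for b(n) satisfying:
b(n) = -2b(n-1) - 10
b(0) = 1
First-order linear non-homogeneous.
Homogeneous solution: b_h(n) = A·(-2)^n.
Try constant particular solution b_p = K: K = -2K - 10 ⇒ K = - \frac{10}{3}.
General: b(n) = A·(-2)^n - \frac{10}{3}.
Apply b(0) = 1: A - \frac{10}{3} = 1 ⇒ A = \frac{13}{3}.
So b(n) = \frac{13 \left(-2\right)^{n}}{3} - \frac{10}{3}.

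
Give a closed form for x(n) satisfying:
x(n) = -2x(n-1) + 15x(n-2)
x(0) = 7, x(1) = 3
Characteristic equation: x² + 2x - 15 = 0, which factors as (x - (3))(x - (-5)) = 0.
Roots r₁ = 3, r₂ = -5 (distinct).
General solution: x(n) = A·(3)^n + B·(-5)^n.
From x(0) = 7: A + B = 7.
From x(1) = 3: 3A - 5B = 3.
Solving: A = \frac{19}{4}, B = \frac{9}{4}.
So x(n) = \frac{9 \left(-5\right)^{n}}{4} + \frac{19 \cdot 3^{n}}{4}.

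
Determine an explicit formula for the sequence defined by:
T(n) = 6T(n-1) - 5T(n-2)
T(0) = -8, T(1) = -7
Characteristic equation: x² - 6x + 5 = 0, which factors as (x - (5))(x - (1)) = 0.
Roots r₁ = 5, r₂ = 1 (distinct).
General solution: T(n) = A·(5)^n + B·(1)^n.
From T(0) = -8: A + B = -8.
From T(1) = -7: 5A + B = -7.
Solving: A = \frac{1}{4}, B = - \frac{33}{4}.
So T(n) = \frac{5^{n}}{4} - \frac{33}{4}.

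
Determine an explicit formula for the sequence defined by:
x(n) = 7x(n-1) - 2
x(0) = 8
First-order linear non-homogeneous.
Homogeneous solution: x_h(n) = A·(7)^n.
Try constant particular solution x_p = K: K = 7K - 2 ⇒ K = \frac{1}{3}.
General: x(n) = A·(7)^n + \frac{1}{3}.
Apply x(0) = 8: A + \frac{1}{3} = 8 ⇒ A = \frac{23}{3}.
So x(n) = \frac{23 \cdot 7^{n}}{3} + \frac{1}{3}.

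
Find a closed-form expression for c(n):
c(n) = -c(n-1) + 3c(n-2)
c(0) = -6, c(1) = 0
Characteristic equation: x² + x - 3 = 0.
Discriminant Δ = (-1)² + 4·(3) = 13.
Roots r₁,₂ = (-1 ± √13)/2, so r₁ = - \frac{1}{2} + \frac{\sqrt{13}}{2}, r₂ = - \frac{\sqrt{13}}{2} - \frac{1}{2}.
General solution: c(n) = A·r₁^n + B·r₂^n.
From the initial conditions, A + B = -6 and r₁A + r₂B = 0.
Since r₁ - r₂ = √13: A = (0 - (-6)r₂)/√13 = -3 - \frac{3 \sqrt{13}}{13}, and B = -6 - A = -3 + \frac{3 \sqrt{13}}{13}.
So c(n) = \left(-3 - \frac{3 \sqrt{13}}{13}\right)\left(- \frac{1}{2} + \frac{\sqrt{13}}{2}\right)^n + \left(-3 + \frac{3 \sqrt{13}}{13}\right)\left(- \frac{\sqrt{13}}{2} - \frac{1}{2}\right)^n.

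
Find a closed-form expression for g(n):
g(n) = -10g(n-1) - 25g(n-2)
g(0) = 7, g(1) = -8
Characteristic equation: x² + 10x + 25 = 0, which is (x - (-5))².
Repeated root r = -5.
General solution: g(n) = (A + Bn)·(-5)^n.
From g(0) = 7: A = 7.
From g(1) = -8: (A + B)·(-5) = -8 ⇒ B = - \frac{27}{5}.
So g(n) = \left(7 - \frac{27 n}{5}\right) \cdot (-5)^n.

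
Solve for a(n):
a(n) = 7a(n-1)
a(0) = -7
This is a homogeneous first-order recurrence with ratio 7.
By induction a(n) = a(0) · (7)^n = - 7 \cdot 7^{n}.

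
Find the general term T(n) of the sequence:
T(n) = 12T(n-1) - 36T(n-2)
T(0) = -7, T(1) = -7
Characteristic equation: x² - 12x + 36 = 0, which is (x - (6))².
Repeated root r = 6.
General solution: T(n) = (A + Bn)·(6)^n.
From T(0) = -7: A = -7.
From T(1) = -7: (A + B)·(6) = -7 ⇒ B = \frac{35}{6}.
So T(n) = \left(\frac{35 n}{6} - 7\right) \cdot (6)^n.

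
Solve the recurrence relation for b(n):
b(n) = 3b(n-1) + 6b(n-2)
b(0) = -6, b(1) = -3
Characteristic equation: x² - 3x - 6 = 0.
Discriminant Δ = (3)² + 4·(6) = 33.
Roots r₁,₂ = (3 ± √33)/2, so r₁ = \frac{3}{2} + \frac{\sqrt{33}}{2}, r₂ = \frac{3}{2} - \frac{\sqrt{33}}{2}.
General solution: b(n) = A·r₁^n + B·r₂^n.
From the initial conditions, A + B = -6 and r₁A + r₂B = -3.
Since r₁ - r₂ = √33: A = (-3 - (-6)r₂)/√33 = -3 + \frac{2 \sqrt{33}}{11}, and B = -6 - A = -3 - \frac{2 \sqrt{33}}{11}.
So b(n) = \left(-3 + \frac{2 \sqrt{33}}{11}\right)\left(\frac{3}{2} + \frac{\sqrt{33}}{2}\right)^n + \left(-3 - \frac{2 \sqrt{33}}{11}\right)\left(\frac{3}{2} - \frac{\sqrt{33}}{2}\right)^n.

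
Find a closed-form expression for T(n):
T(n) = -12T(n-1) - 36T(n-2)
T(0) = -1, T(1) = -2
Characteristic equation: x² + 12x + 36 = 0, which is (x - (-6))².
Repeated root r = -6.
General solution: T(n) = (A + Bn)·(-6)^n.
From T(0) = -1: A = -1.
From T(1) = -2: (A + B)·(-6) = -2 ⇒ B = \frac{4}{3}.
So T(n) = \left(\frac{4 n}{3} - 1\right) \cdot (-6)^n.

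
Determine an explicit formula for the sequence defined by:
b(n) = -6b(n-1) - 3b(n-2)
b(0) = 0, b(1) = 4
Characteristic equation: x² + 6x + 3 = 0.
Discriminant Δ = (-6)² + 4·(-3) = 24.
Roots r₁,₂ = (-6 ± √24)/2, so r₁ = -3 + \sqrt{6}, r₂ = -3 - \sqrt{6}.
General solution: b(n) = A·r₁^n + B·r₂^n.
From the initial conditions, A + B = 0 and r₁A + r₂B = 4.
Since r₁ - r₂ = √24: A = (4 - (0)r₂)/√24 = \frac{\sqrt{6}}{3}, and B = 0 - A = - \frac{\sqrt{6}}{3}.
So b(n) = \left(\frac{\sqrt{6}}{3}\right)\left(-3 + \sqrt{6}\right)^n + \left(- \frac{\sqrt{6}}{3}\right)\left(-3 - \sqrt{6}\right)^n.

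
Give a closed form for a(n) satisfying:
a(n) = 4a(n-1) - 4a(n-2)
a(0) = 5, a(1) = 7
Characteristic equation: x² - 4x + 4 = 0, which is (x - (2))².
Repeated root r = 2.
General solution: a(n) = (A + Bn)·(2)^n.
From a(0) = 5: A = 5.
From a(1) = 7: (A + B)·(2) = 7 ⇒ B = - \frac{3}{2}.
So a(n) = \left(5 - \frac{3 n}{2}\right) \cdot (2)^n.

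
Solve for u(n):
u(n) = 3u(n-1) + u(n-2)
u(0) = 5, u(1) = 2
Characteristic equation: x² - 3x - 1 = 0.
Discriminant Δ = (3)² + 4·(1) = 13.
Roots r₁,₂ = (3 ± √13)/2, so r₁ = \frac{3}{2} + \frac{\sqrt{13}}{2}, r₂ = \frac{3}{2} - \frac{\sqrt{13}}{2}.
General solution: u(n) = A·r₁^n + B·r₂^n.
From the initial conditions, A + B = 5 and r₁A + r₂B = 2.
Since r₁ - r₂ = √13: A = (2 - (5)r₂)/√13 = \frac{5}{2} - \frac{11 \sqrt{13}}{26}, and B = 5 - A = \frac{11 \sqrt{13}}{26} + \frac{5}{2}.
So u(n) = \left(\frac{5}{2} - \frac{11 \sqrt{13}}{26}\right)\left(\frac{3}{2} + \frac{\sqrt{13}}{2}\right)^n + \left(\frac{11 \sqrt{13}}{26} + \frac{5}{2}\right)\left(\frac{3}{2} - \frac{\sqrt{13}}{2}\right)^n.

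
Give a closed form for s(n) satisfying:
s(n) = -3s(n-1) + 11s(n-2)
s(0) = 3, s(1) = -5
Characteristic equation: x² + 3x - 11 = 0.
Discriminant Δ = (-3)² + 4·(11) = 53.
Roots r₁,₂ = (-3 ± √53)/2, so r₁ = - \frac{3}{2} + \frac{\sqrt{53}}{2}, r₂ = - \frac{\sqrt{53}}{2} - \frac{3}{2}.
General solution: s(n) = A·r₁^n + B·r₂^n.
From the initial conditions, A + B = 3 and r₁A + r₂B = -5.
Since r₁ - r₂ = √53: A = (-5 - (3)r₂)/√53 = \frac{3}{2} - \frac{\sqrt{53}}{106}, and B = 3 - A = \frac{\sqrt{53}}{106} + \frac{3}{2}.
So s(n) = \left(\frac{3}{2} - \frac{\sqrt{53}}{106}\right)\left(- \frac{3}{2} + \frac{\sqrt{53}}{2}\right)^n + \left(\frac{\sqrt{53}}{106} + \frac{3}{2}\right)\left(- \frac{\sqrt{53}}{2} - \frac{3}{2}\right)^n.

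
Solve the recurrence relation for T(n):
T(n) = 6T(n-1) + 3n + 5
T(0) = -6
First-order linear with linear forcing.
Homogeneous solution: T_h(n) = A·(6)^n.
Try particular T_p(n) = pn + q. Substituting:
  pn + q = 6(p(n-1) + q) + 3n + 5.
Matching the n-coefficient: p = 6p + 3 ⇒ p = - \frac{3}{5}.
Matching constants: q = -6p + 6q + 5 ⇒ q = - \frac{43}{25}.
General: T(n) = A·(6)^n - \frac{3 n}{5} - \frac{43}{25}.
Apply T(0) = -6: A - \frac{43}{25} = -6 ⇒ A = - \frac{107}{25}.
So T(n) = - \frac{107 \cdot 6^{n}}{25} - \frac{3 n}{5} - \frac{43}{25}.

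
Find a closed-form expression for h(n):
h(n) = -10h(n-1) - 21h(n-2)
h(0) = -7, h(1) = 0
Characteristic equation: x² + 10x + 21 = 0, which factors as (x - (-3))(x - (-7)) = 0.
Roots r₁ = -3, r₂ = -7 (distinct).
General solution: h(n) = A·(-3)^n + B·(-7)^n.
From h(0) = -7: A + B = -7.
From h(1) = 0: -3A - 7B = 0.
Solving: A = - \frac{49}{4}, B = \frac{21}{4}.
So h(n) = - \frac{49 \left(-3\right)^{n}}{4} + \frac{21 \left(-7\right)^{n}}{4}.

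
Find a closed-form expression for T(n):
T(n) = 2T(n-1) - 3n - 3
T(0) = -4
First-order linear with linear forcing.
Homogeneous solution: T_h(n) = A·(2)^n.
Try particular T_p(n) = pn + q. Substituting:
  pn + q = 2(p(n-1) + q) - 3n - 3.
Matching the n-coefficient: p = 2p - 3 ⇒ p = 3.
Matching constants: q = -2p + 2q - 3 ⇒ q = 9.
General: T(n) = A·(2)^n + 3 n + 9.
Apply T(0) = -4: A + 9 = -4 ⇒ A = -13.
So T(n) = - 13 \cdot 2^{n} + 3 n + 9.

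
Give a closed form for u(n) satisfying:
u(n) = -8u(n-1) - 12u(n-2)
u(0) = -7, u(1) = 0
Characteristic equation: x² + 8x + 12 = 0, which factors as (x - (-6))(x - (-2)) = 0.
Roots r₁ = -6, r₂ = -2 (distinct).
General solution: u(n) = A·(-6)^n + B·(-2)^n.
From u(0) = -7: A + B = -7.
From u(1) = 0: -6A - 2B = 0.
Solving: A = \frac{7}{2}, B = - \frac{21}{2}.
So u(n) = - \frac{21 \left(-2\right)^{n}}{2} + \frac{7 \left(-6\right)^{n}}{2}.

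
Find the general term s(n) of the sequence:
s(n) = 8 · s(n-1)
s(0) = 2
Pure geometric recurrence with ratio 8.
By induction s(n) = s(0) · (8)^n = 2 \cdot 8^{n}.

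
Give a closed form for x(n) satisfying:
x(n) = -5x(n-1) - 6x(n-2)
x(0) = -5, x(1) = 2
Characteristic equation: x² + 5x + 6 = 0, which factors as (x - (-2))(x - (-3)) = 0.
Roots r₁ = -2, r₂ = -3 (distinct).
General solution: x(n) = A·(-2)^n + B·(-3)^n.
From x(0) = -5: A + B = -5.
From x(1) = 2: -2A - 3B = 2.
Solving: A = -13, B = 8.
So x(n) = - 13 \left(-2\right)^{n} + 8 \left(-3\right)^{n}.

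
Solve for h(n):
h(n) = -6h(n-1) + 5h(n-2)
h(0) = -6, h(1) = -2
Characteristic equation: x² + 6x - 5 = 0.
Discriminant Δ = (-6)² + 4·(5) = 56.
Roots r₁,₂ = (-6 ± √56)/2, so r₁ = -3 + \sqrt{14}, r₂ = - \sqrt{14} - 3.
General solution: h(n) = A·r₁^n + B·r₂^n.
From the initial conditions, A + B = -6 and r₁A + r₂B = -2.
Since r₁ - r₂ = √56: A = (-2 - (-6)r₂)/√56 = -3 - \frac{5 \sqrt{14}}{7}, and B = -6 - A = -3 + \frac{5 \sqrt{14}}{7}.
So h(n) = \left(-3 - \frac{5 \sqrt{14}}{7}\right)\left(-3 + \sqrt{14}\right)^n + \left(-3 + \frac{5 \sqrt{14}}{7}\right)\left(- \sqrt{14} - 3\right)^n.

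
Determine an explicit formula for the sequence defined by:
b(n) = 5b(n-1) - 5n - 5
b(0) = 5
First-order linear with linear forcing.
Homogeneous solution: b_h(n) = A·(5)^n.
Try particular b_p(n) = pn + q. Substituting:
  pn + q = 5(p(n-1) + q) - 5n - 5.
Matching the n-coefficient: p = 5p - 5 ⇒ p = \frac{5}{4}.
Matching constants: q = -5p + 5q - 5 ⇒ q = \frac{45}{16}.
General: b(n) = A·(5)^n + \frac{5 n}{4} + \frac{45}{16}.
Apply b(0) = 5: A + \frac{45}{16} = 5 ⇒ A = \frac{35}{16}.
So b(n) = \frac{35 \cdot 5^{n}}{16} + \frac{5 n}{4} + \frac{45}{16}.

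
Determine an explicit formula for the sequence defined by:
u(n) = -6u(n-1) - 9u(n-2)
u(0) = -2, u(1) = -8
Characteristic equation: x² + 6x + 9 = 0, which is (x - (-3))².
Repeated root r = -3.
General solution: u(n) = (A + Bn)·(-3)^n.
From u(0) = -2: A = -2.
From u(1) = -8: (A + B)·(-3) = -8 ⇒ B = \frac{14}{3}.
So u(n) = \left(\frac{14 n}{3} - 2\right) \cdot (-3)^n.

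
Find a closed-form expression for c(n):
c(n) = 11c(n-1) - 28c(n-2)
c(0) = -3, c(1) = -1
Characteristic equation: x² - 11x + 28 = 0, which factors as (x - (4))(x - (7)) = 0.
Roots r₁ = 4, r₂ = 7 (distinct).
General solution: c(n) = A·(4)^n + B·(7)^n.
From c(0) = -3: A + B = -3.
From c(1) = -1: 4A + 7B = -1.
Solving: A = - \frac{20}{3}, B = \frac{11}{3}.
So c(n) = - \frac{20 \cdot 4^{n}}{3} + \frac{11 \cdot 7^{n}}{3}.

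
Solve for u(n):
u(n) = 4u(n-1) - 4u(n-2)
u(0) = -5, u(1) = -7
Characteristic equation: x² - 4x + 4 = 0, which is (x - (2))².
Repeated root r = 2.
General solution: u(n) = (A + Bn)·(2)^n.
From u(0) = -5: A = -5.
From u(1) = -7: (A + B)·(2) = -7 ⇒ B = \frac{3}{2}.
So u(n) = \left(\frac{3 n}{2} - 5\right) \cdot (2)^n.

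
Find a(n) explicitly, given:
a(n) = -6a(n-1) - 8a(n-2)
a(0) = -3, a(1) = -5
Characteristic equation: x² + 6x + 8 = 0, which factors as (x - (-4))(x - (-2)) = 0.
Roots r₁ = -4, r₂ = -2 (distinct).
General solution: a(n) = A·(-4)^n + B·(-2)^n.
From a(0) = -3: A + B = -3.
From a(1) = -5: -4A - 2B = -5.
Solving: A = \frac{11}{2}, B = - \frac{17}{2}.
So a(n) = - \frac{17 \left(-2\right)^{n}}{2} + \frac{11 \left(-4\right)^{n}}{2}.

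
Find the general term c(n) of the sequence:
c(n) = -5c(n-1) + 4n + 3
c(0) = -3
First-order linear with linear forcing.
Homogeneous solution: c_h(n) = A·(-5)^n.
Try particular c_p(n) = pn + q. Substituting:
  pn + q = -5(p(n-1) + q) + 4n + 3.
Matching the n-coefficient: p = -5p + 4 ⇒ p = \frac{2}{3}.
Matching constants: q = 5p - 5q + 3 ⇒ q = \frac{19}{18}.
General: c(n) = A·(-5)^n + \frac{2 n}{3} + \frac{19}{18}.
Apply c(0) = -3: A + \frac{19}{18} = -3 ⇒ A = - \frac{73}{18}.
So c(n) = - \frac{73 \left(-5\right)^{n}}{18} + \frac{2 n}{3} + \frac{19}{18}.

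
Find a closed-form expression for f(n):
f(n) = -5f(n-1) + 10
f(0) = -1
First-order linear non-homogeneous.
Homogeneous solution: f_h(n) = A·(-5)^n.
Try constant particular solution f_p = K: K = -5K + 10 ⇒ K = \frac{5}{3}.
General: f(n) = A·(-5)^n + \frac{5}{3}.
Apply f(0) = -1: A + \frac{5}{3} = -1 ⇒ A = - \frac{8}{3}.
So f(n) = \frac{5}{3} - \frac{8 \left(-5\right)^{n}}{3}.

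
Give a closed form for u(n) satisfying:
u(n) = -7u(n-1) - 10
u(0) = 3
First-order linear non-homogeneous.
Homogeneous solution: u_h(n) = A·(-7)^n.
Try constant particular solution u_p = K: K = -7K - 10 ⇒ K = - \frac{5}{4}.
General: u(n) = A·(-7)^n - \frac{5}{4}.
Apply u(0) = 3: A - \frac{5}{4} = 3 ⇒ A = \frac{17}{4}.
So u(n) = \frac{17 \left(-7\right)^{n}}{4} - \frac{5}{4}.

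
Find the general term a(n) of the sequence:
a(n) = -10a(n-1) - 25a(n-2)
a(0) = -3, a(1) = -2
Characteristic equation: x² + 10x + 25 = 0, which is (x - (-5))².
Repeated root r = -5.
General solution: a(n) = (A + Bn)·(-5)^n.
From a(0) = -3: A = -3.
From a(1) = -2: (A + B)·(-5) = -2 ⇒ B = \frac{17}{5}.
So a(n) = \left(\frac{17 n}{5} - 3\right) \cdot (-5)^n.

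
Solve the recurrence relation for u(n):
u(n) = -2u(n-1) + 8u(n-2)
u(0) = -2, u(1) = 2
Characteristic equation: x² + 2x - 8 = 0, which factors as (x - (2))(x - (-4)) = 0.
Roots r₁ = 2, r₂ = -4 (distinct).
General solution: u(n) = A·(2)^n + B·(-4)^n.
From u(0) = -2: A + B = -2.
From u(1) = 2: 2A - 4B = 2.
Solving: A = -1, B = -1.
So u(n) = - \left(-4\right)^{n} - 2^{n}.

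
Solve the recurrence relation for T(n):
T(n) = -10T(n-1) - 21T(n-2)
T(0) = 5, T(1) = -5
Characteristic equation: x² + 10x + 21 = 0, which factors as (x - (-3))(x - (-7)) = 0.
Roots r₁ = -3, r₂ = -7 (distinct).
General solution: T(n) = A·(-3)^n + B·(-7)^n.
From T(0) = 5: A + B = 5.
From T(1) = -5: -3A - 7B = -5.
Solving: A = \frac{15}{2}, B = - \frac{5}{2}.
So T(n) = \frac{15 \left(-3\right)^{n}}{2} - \frac{5 \left(-7\right)^{n}}{2}.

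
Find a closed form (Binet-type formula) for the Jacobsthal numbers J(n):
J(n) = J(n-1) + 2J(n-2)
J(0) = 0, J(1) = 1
This is the Jacobsthal sequence.
Characteristic equation: x² - x - 2 = 0; roots r₁ = 2, r₂ = -1.
General: J(n) = A·r₁^n + B·r₂^n. Solving with J(0)=0, J(1)=1 gives A = \frac{1}{3}, B = - \frac{1}{3}.
So J(n) = - \frac{\left(-1\right)^{n}}{3} + \frac{2^{n}}{3}.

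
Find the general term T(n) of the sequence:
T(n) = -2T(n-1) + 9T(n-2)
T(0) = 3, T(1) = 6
Characteristic equation: x² + 2x - 9 = 0.
Discriminant Δ = (-2)² + 4·(9) = 40.
Roots r₁,₂ = (-2 ± √40)/2, so r₁ = -1 + \sqrt{10}, r₂ = - \sqrt{10} - 1.
General solution: T(n) = A·r₁^n + B·r₂^n.
From the initial conditions, A + B = 3 and r₁A + r₂B = 6.
Since r₁ - r₂ = √40: A = (6 - (3)r₂)/√40 = \frac{9 \sqrt{10}}{20} + \frac{3}{2}, and B = 3 - A = \frac{3}{2} - \frac{9 \sqrt{10}}{20}.
So T(n) = \left(\frac{9 \sqrt{10}}{20} + \frac{3}{2}\right)\left(-1 + \sqrt{10}\right)^n + \left(\frac{3}{2} - \frac{9 \sqrt{10}}{20}\right)\left(- \sqrt{10} - 1\right)^n.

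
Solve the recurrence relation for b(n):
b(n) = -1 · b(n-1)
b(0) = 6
Pure geometric recurrence with ratio -1.
By induction b(n) = b(0) · (-1)^n = 6 \left(-1\right)^{n}.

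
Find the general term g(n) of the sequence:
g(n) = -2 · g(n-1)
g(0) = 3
Pure geometric recurrence with ratio -2.
By induction g(n) = g(0) · (-2)^n = 3 \left(-2\right)^{n}.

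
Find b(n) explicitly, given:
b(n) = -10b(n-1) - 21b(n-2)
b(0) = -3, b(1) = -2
Characteristic equation: x² + 10x + 21 = 0, which factors as (x - (-3))(x - (-7)) = 0.
Roots r₁ = -3, r₂ = -7 (distinct).
General solution: b(n) = A·(-3)^n + B·(-7)^n.
From b(0) = -3: A + B = -3.
From b(1) = -2: -3A - 7B = -2.
Solving: A = - \frac{23}{4}, B = \frac{11}{4}.
So b(n) = - \frac{23 \left(-3\right)^{n}}{4} + \frac{11 \left(-7\right)^{n}}{4}.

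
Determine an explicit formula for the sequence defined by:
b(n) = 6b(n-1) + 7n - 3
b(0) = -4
First-order linear with linear forcing.
Homogeneous solution: b_h(n) = A·(6)^n.
Try particular b_p(n) = pn + q. Substituting:
  pn + q = 6(p(n-1) + q) + 7n - 3.
Matching the n-coefficient: p = 6p + 7 ⇒ p = - \frac{7}{5}.
Matching constants: q = -6p + 6q - 3 ⇒ q = - \frac{27}{25}.
General: b(n) = A·(6)^n - \frac{7 n}{5} - \frac{27}{25}.
Apply b(0) = -4: A - \frac{27}{25} = -4 ⇒ A = - \frac{73}{25}.
So b(n) = - \frac{73 \cdot 6^{n}}{25} - \frac{7 n}{5} - \frac{27}{25}.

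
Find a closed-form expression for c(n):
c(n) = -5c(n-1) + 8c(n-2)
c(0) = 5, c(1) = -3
Characteristic equation: x² + 5x - 8 = 0.
Discriminant Δ = (-5)² + 4·(8) = 57.
Roots r₁,₂ = (-5 ± √57)/2, so r₁ = - \frac{5}{2} + \frac{\sqrt{57}}{2}, r₂ = - \frac{\sqrt{57}}{2} - \frac{5}{2}.
General solution: c(n) = A·r₁^n + B·r₂^n.
From the initial conditions, A + B = 5 and r₁A + r₂B = -3.
Since r₁ - r₂ = √57: A = (-3 - (5)r₂)/√57 = \frac{\sqrt{57}}{6} + \frac{5}{2}, and B = 5 - A = \frac{5}{2} - \frac{\sqrt{57}}{6}.
So c(n) = \left(\frac{\sqrt{57}}{6} + \frac{5}{2}\right)\left(- \frac{5}{2} + \frac{\sqrt{57}}{2}\right)^n + \left(\frac{5}{2} - \frac{\sqrt{57}}{6}\right)\left(- \frac{\sqrt{57}}{2} - \frac{5}{2}\right)^n.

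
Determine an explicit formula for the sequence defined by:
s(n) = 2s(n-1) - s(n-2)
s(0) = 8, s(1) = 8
Characteristic equation: x² - 2x + 1 = 0, which is (x - (1))².
Repeated root r = 1.
General solution: s(n) = (A + Bn)·(1)^n.
From s(0) = 8: A = 8.
From s(1) = 8: (A + B)·(1) = 8 ⇒ B = 0.
So s(n) = \left(8\right) \cdot (1)^n.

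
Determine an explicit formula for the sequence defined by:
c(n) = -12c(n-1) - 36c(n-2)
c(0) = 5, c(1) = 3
Characteristic equation: x² + 12x + 36 = 0, which is (x - (-6))².
Repeated root r = -6.
General solution: c(n) = (A + Bn)·(-6)^n.
From c(0) = 5: A = 5.
From c(1) = 3: (A + B)·(-6) = 3 ⇒ B = - \frac{11}{2}.
So c(n) = \left(5 - \frac{11 n}{2}\right) \cdot (-6)^n.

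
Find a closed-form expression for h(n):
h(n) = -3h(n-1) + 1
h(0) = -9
First-order linear non-homogeneous.
Homogeneous solution: h_h(n) = A·(-3)^n.
Try constant particular solution h_p = K: K = -3K + 1 ⇒ K = \frac{1}{4}.
General: h(n) = A·(-3)^n + \frac{1}{4}.
Apply h(0) = -9: A + \frac{1}{4} = -9 ⇒ A = - \frac{37}{4}.
So h(n) = \frac{1}{4} - \frac{37 \left(-3\right)^{n}}{4}.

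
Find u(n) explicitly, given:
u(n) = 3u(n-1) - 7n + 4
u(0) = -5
First-order linear with linear forcing.
Homogeneous solution: u_h(n) = A·(3)^n.
Try particular u_p(n) = pn + q. Substituting:
  pn + q = 3(p(n-1) + q) - 7n + 4.
Matching the n-coefficient: p = 3p - 7 ⇒ p = \frac{7}{2}.
Matching constants: q = -3p + 3q + 4 ⇒ q = \frac{13}{4}.
General: u(n) = A·(3)^n + \frac{7 n}{2} + \frac{13}{4}.
Apply u(0) = -5: A + \frac{13}{4} = -5 ⇒ A = - \frac{33}{4}.
So u(n) = - \frac{33 \cdot 3^{n}}{4} + \frac{7 n}{2} + \frac{13}{4}.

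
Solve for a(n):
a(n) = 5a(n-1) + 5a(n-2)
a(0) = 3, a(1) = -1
Characteristic equation: x² - 5x - 5 = 0.
Discriminant Δ = (5)² + 4·(5) = 45.
Roots r₁,₂ = (5 ± √45)/2, so r₁ = \frac{5}{2} + \frac{3 \sqrt{5}}{2}, r₂ = \frac{5}{2} - \frac{3 \sqrt{5}}{2}.
General solution: a(n) = A·r₁^n + B·r₂^n.
From the initial conditions, A + B = 3 and r₁A + r₂B = -1.
Since r₁ - r₂ = √45: A = (-1 - (3)r₂)/√45 = \frac{3}{2} - \frac{17 \sqrt{5}}{30}, and B = 3 - A = \frac{17 \sqrt{5}}{30} + \frac{3}{2}.
So a(n) = \left(\frac{3}{2} - \frac{17 \sqrt{5}}{30}\right)\left(\frac{5}{2} + \frac{3 \sqrt{5}}{2}\right)^n + \left(\frac{17 \sqrt{5}}{30} + \frac{3}{2}\right)\left(\frac{5}{2} - \frac{3 \sqrt{5}}{2}\right)^n.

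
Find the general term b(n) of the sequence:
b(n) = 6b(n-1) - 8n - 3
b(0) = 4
First-order linear with linear forcing.
Homogeneous solution: b_h(n) = A·(6)^n.
Try particular b_p(n) = pn + q. Substituting:
  pn + q = 6(p(n-1) + q) - 8n - 3.
Matching the n-coefficient: p = 6p - 8 ⇒ p = \frac{8}{5}.
Matching constants: q = -6p + 6q - 3 ⇒ q = \frac{63}{25}.
General: b(n) = A·(6)^n + \frac{8 n}{5} + \frac{63}{25}.
Apply b(0) = 4: A + \frac{63}{25} = 4 ⇒ A = \frac{37}{25}.
So b(n) = \frac{37 \cdot 6^{n}}{25} + \frac{8 n}{5} + \frac{63}{25}.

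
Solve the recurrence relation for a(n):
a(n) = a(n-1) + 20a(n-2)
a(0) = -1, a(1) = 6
Characteristic equation: x² - x - 20 = 0, which factors as (x - (-4))(x - (5)) = 0.
Roots r₁ = -4, r₂ = 5 (distinct).
General solution: a(n) = A·(-4)^n + B·(5)^n.
From a(0) = -1: A + B = -1.
From a(1) = 6: -4A + 5B = 6.
Solving: A = - \frac{11}{9}, B = \frac{2}{9}.
So a(n) = - \frac{11 \left(-4\right)^{n}}{9} + \frac{2 \cdot 5^{n}}{9}.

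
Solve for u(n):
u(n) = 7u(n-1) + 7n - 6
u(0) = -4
First-order linear with linear forcing.
Homogeneous solution: u_h(n) = A·(7)^n.
Try particular u_p(n) = pn + q. Substituting:
  pn + q = 7(p(n-1) + q) + 7n - 6.
Matching the n-coefficient: p = 7p + 7 ⇒ p = - \frac{7}{6}.
Matching constants: q = -7p + 7q - 6 ⇒ q = - \frac{13}{36}.
General: u(n) = A·(7)^n - \frac{7 n}{6} - \frac{13}{36}.
Apply u(0) = -4: A - \frac{13}{36} = -4 ⇒ A = - \frac{131}{36}.
So u(n) = - \frac{131 \cdot 7^{n}}{36} - \frac{7 n}{6} - \frac{13}{36}.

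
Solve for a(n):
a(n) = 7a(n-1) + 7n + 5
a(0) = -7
First-order linear with linear forcing.
Homogeneous solution: a_h(n) = A·(7)^n.
Try particular a_p(n) = pn + q. Substituting:
  pn + q = 7(p(n-1) + q) + 7n + 5.
Matching the n-coefficient: p = 7p + 7 ⇒ p = - \frac{7}{6}.
Matching constants: q = -7p + 7q + 5 ⇒ q = - \frac{79}{36}.
General: a(n) = A·(7)^n - \frac{7 n}{6} - \frac{79}{36}.
Apply a(0) = -7: A - \frac{79}{36} = -7 ⇒ A = - \frac{173}{36}.
So a(n) = - \frac{173 \cdot 7^{n}}{36} - \frac{7 n}{6} - \frac{79}{36}.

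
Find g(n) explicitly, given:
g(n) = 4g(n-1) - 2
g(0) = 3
First-order linear non-homogeneous.
Homogeneous solution: g_h(n) = A·(4)^n.
Try constant particular solution g_p = K: K = 4K - 2 ⇒ K = \frac{2}{3}.
General: g(n) = A·(4)^n + \frac{2}{3}.
Apply g(0) = 3: A + \frac{2}{3} = 3 ⇒ A = \frac{7}{3}.
So g(n) = \frac{7 \cdot 4^{n}}{3} + \frac{2}{3}.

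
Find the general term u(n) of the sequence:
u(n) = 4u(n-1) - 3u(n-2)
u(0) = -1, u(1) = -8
Characteristic equation: x² - 4x + 3 = 0, which factors as (x - (1))(x - (3)) = 0.
Roots r₁ = 1, r₂ = 3 (distinct).
General solution: u(n) = A·(1)^n + B·(3)^n.
From u(0) = -1: A + B = -1.
From u(1) = -8: A + 3B = -8.
Solving: A = \frac{5}{2}, B = - \frac{7}{2}.
So u(n) = \frac{5}{2} - \frac{7 \cdot 3^{n}}{2}.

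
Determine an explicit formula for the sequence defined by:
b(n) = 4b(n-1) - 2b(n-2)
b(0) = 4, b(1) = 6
Characteristic equation: x² - 4x + 2 = 0.
Discriminant Δ = (4)² + 4·(-2) = 8.
Roots r₁,₂ = (4 ± √8)/2, so r₁ = \sqrt{2} + 2, r₂ = 2 - \sqrt{2}.
General solution: b(n) = A·r₁^n + B·r₂^n.
From the initial conditions, A + B = 4 and r₁A + r₂B = 6.
Since r₁ - r₂ = √8: A = (6 - (4)r₂)/√8 = 2 - \frac{\sqrt{2}}{2}, and B = 4 - A = \frac{\sqrt{2}}{2} + 2.
So b(n) = \left(2 - \frac{\sqrt{2}}{2}\right)\left(\sqrt{2} + 2\right)^n + \left(\frac{\sqrt{2}}{2} + 2\right)\left(2 - \sqrt{2}\right)^n.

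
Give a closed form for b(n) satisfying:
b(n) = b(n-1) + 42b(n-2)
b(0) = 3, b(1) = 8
Characteristic equation: x² - x - 42 = 0, which factors as (x - (7))(x - (-6)) = 0.
Roots r₁ = 7, r₂ = -6 (distinct).
General solution: b(n) = A·(7)^n + B·(-6)^n.
From b(0) = 3: A + B = 3.
From b(1) = 8: 7A - 6B = 8.
Solving: A = 2, B = 1.
So b(n) = \left(-6\right)^{n} + 2 \cdot 7^{n}.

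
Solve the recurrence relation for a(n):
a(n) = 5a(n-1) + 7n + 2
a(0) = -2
First-order linear with linear forcing.
Homogeneous solution: a_h(n) = A·(5)^n.
Try particular a_p(n) = pn + q. Substituting:
  pn + q = 5(p(n-1) + q) + 7n + 2.
Matching the n-coefficient: p = 5p + 7 ⇒ p = - \frac{7}{4}.
Matching constants: q = -5p + 5q + 2 ⇒ q = - \frac{43}{16}.
General: a(n) = A·(5)^n - \frac{7 n}{4} - \frac{43}{16}.
Apply a(0) = -2: A - \frac{43}{16} = -2 ⇒ A = \frac{11}{16}.
So a(n) = \frac{11 \cdot 5^{n}}{16} - \frac{7 n}{4} - \frac{43}{16}.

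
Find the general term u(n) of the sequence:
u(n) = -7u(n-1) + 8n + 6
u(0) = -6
First-order linear with linear forcing.
Homogeneous solution: u_h(n) = A·(-7)^n.
Try particular u_p(n) = pn + q. Substituting:
  pn + q = -7(p(n-1) + q) + 8n + 6.
Matching the n-coefficient: p = -7p + 8 ⇒ p = 1.
Matching constants: q = 7p - 7q + 6 ⇒ q = \frac{13}{8}.
General: u(n) = A·(-7)^n + n + \frac{13}{8}.
Apply u(0) = -6: A + \frac{13}{8} = -6 ⇒ A = - \frac{61}{8}.
So u(n) = - \frac{61 \left(-7\right)^{n}}{8} + n + \frac{13}{8}.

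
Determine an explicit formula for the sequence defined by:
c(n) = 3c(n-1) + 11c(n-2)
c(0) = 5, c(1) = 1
Characteristic equation: x² - 3x - 11 = 0.
Discriminant Δ = (3)² + 4·(11) = 53.
Roots r₁,₂ = (3 ± √53)/2, so r₁ = \frac{3}{2} + \frac{\sqrt{53}}{2}, r₂ = \frac{3}{2} - \frac{\sqrt{53}}{2}.
General solution: c(n) = A·r₁^n + B·r₂^n.
From the initial conditions, A + B = 5 and r₁A + r₂B = 1.
Since r₁ - r₂ = √53: A = (1 - (5)r₂)/√53 = \frac{5}{2} - \frac{13 \sqrt{53}}{106}, and B = 5 - A = \frac{13 \sqrt{53}}{106} + \frac{5}{2}.
So c(n) = \left(\frac{5}{2} - \frac{13 \sqrt{53}}{106}\right)\left(\frac{3}{2} + \frac{\sqrt{53}}{2}\right)^n + \left(\frac{13 \sqrt{53}}{106} + \frac{5}{2}\right)\left(\frac{3}{2} - \frac{\sqrt{53}}{2}\right)^n.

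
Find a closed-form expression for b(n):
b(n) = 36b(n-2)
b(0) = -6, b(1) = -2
Characteristic equation: x² - 36 = 0, which factors as (x - (6))(x - (-6)) = 0.
Roots r₁ = 6, r₂ = -6 (distinct).
General solution: b(n) = A·(6)^n + B·(-6)^n.
From b(0) = -6: A + B = -6.
From b(1) = -2: 6A - 6B = -2.
Solving: A = - \frac{19}{6}, B = - \frac{17}{6}.
So b(n) = - \frac{17 \left(-6\right)^{n}}{6} - \frac{19 \cdot 6^{n}}{6}.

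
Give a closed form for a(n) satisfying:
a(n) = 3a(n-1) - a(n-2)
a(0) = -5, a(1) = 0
Characteristic equation: x² - 3x + 1 = 0.
Discriminant Δ = (3)² + 4·(-1) = 5.
Roots r₁,₂ = (3 ± √5)/2, so r₁ = \frac{\sqrt{5}}{2} + \frac{3}{2}, r₂ = \frac{3}{2} - \frac{\sqrt{5}}{2}.
General solution: a(n) = A·r₁^n + B·r₂^n.
From the initial conditions, A + B = -5 and r₁A + r₂B = 0.
Since r₁ - r₂ = √5: A = (0 - (-5)r₂)/√5 = - \frac{5}{2} + \frac{3 \sqrt{5}}{2}, and B = -5 - A = - \frac{3 \sqrt{5}}{2} - \frac{5}{2}.
So a(n) = \left(- \frac{5}{2} + \frac{3 \sqrt{5}}{2}\right)\left(\frac{\sqrt{5}}{2} + \frac{3}{2}\right)^n + \left(- \frac{3 \sqrt{5}}{2} - \frac{5}{2}\right)\left(\frac{3}{2} - \frac{\sqrt{5}}{2}\right)^n.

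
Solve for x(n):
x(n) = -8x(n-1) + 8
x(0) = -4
First-order linear non-homogeneous.
Homogeneous solution: x_h(n) = A·(-8)^n.
Try constant particular solution x_p = K: K = -8K + 8 ⇒ K = \frac{8}{9}.
General: x(n) = A·(-8)^n + \frac{8}{9}.
Apply x(0) = -4: A + \frac{8}{9} = -4 ⇒ A = - \frac{44}{9}.
So x(n) = \frac{8}{9} - \frac{44 \left(-8\right)^{n}}{9}.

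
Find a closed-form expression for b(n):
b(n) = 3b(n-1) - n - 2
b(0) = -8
First-order linear with linear forcing.
Homogeneous solution: b_h(n) = A·(3)^n.
Try particular b_p(n) = pn + q. Substituting:
  pn + q = 3(p(n-1) + q) - n - 2.
Matching the n-coefficient: p = 3p - 1 ⇒ p = \frac{1}{2}.
Matching constants: q = -3p + 3q - 2 ⇒ q = \frac{7}{4}.
General: b(n) = A·(3)^n + \frac{n}{2} + \frac{7}{4}.
Apply b(0) = -8: A + \frac{7}{4} = -8 ⇒ A = - \frac{39}{4}.
So b(n) = - \frac{39 \cdot 3^{n}}{4} + \frac{n}{2} + \frac{7}{4}.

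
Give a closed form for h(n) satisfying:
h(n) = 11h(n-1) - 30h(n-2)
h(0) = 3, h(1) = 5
Characteristic equation: x² - 11x + 30 = 0, which factors as (x - (6))(x - (5)) = 0.
Roots r₁ = 6, r₂ = 5 (distinct).
General solution: h(n) = A·(6)^n + B·(5)^n.
From h(0) = 3: A + B = 3.
From h(1) = 5: 6A + 5B = 5.
Solving: A = -10, B = 13.
So h(n) = 13 \cdot 5^{n} - 10 \cdot 6^{n}.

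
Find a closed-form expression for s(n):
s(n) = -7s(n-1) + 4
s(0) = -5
First-order linear non-homogeneous.
Homogeneous solution: s_h(n) = A·(-7)^n.
Try constant particular solution s_p = K: K = -7K + 4 ⇒ K = \frac{1}{2}.
General: s(n) = A·(-7)^n + \frac{1}{2}.
Apply s(0) = -5: A + \frac{1}{2} = -5 ⇒ A = - \frac{11}{2}.
So s(n) = \frac{1}{2} - \frac{11 \left(-7\right)^{n}}{2}.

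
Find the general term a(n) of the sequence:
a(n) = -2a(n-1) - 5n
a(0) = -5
First-order linear with linear forcing.
Homogeneous solution: a_h(n) = A·(-2)^n.
Try particular a_p(n) = pn + q. Substituting:
  pn + q = -2(p(n-1) + q) - 5n.
Matching the n-coefficient: p = -2p - 5 ⇒ p = - \frac{5}{3}.
Matching constants: q = 2p - 2q ⇒ q = - \frac{10}{9}.
General: a(n) = A·(-2)^n - \frac{5 n}{3} - \frac{10}{9}.
Apply a(0) = -5: A - \frac{10}{9} = -5 ⇒ A = - \frac{35}{9}.
So a(n) = - \frac{35 \left(-2\right)^{n}}{9} - \frac{5 n}{3} - \frac{10}{9}.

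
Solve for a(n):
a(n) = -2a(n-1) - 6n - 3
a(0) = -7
First-order linear with linear forcing.
Homogeneous solution: a_h(n) = A·(-2)^n.
Try particular a_p(n) = pn + q. Substituting:
  pn + q = -2(p(n-1) + q) - 6n - 3.
Matching the n-coefficient: p = -2p - 6 ⇒ p = -2.
Matching constants: q = 2p - 2q - 3 ⇒ q = - \frac{7}{3}.
General: a(n) = A·(-2)^n - 2 n - \frac{7}{3}.
Apply a(0) = -7: A - \frac{7}{3} = -7 ⇒ A = - \frac{14}{3}.
So a(n) = - \frac{14 \left(-2\right)^{n}}{3} - 2 n - \frac{7}{3}.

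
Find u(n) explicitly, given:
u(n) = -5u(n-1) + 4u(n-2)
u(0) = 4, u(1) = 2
Characteristic equation: x² + 5x - 4 = 0.
Discriminant Δ = (-5)² + 4·(4) = 41.
Roots r₁,₂ = (-5 ± √41)/2, so r₁ = - \frac{5}{2} + \frac{\sqrt{41}}{2}, r₂ = - \frac{\sqrt{41}}{2} - \frac{5}{2}.
General solution: u(n) = A·r₁^n + B·r₂^n.
From the initial conditions, A + B = 4 and r₁A + r₂B = 2.
Since r₁ - r₂ = √41: A = (2 - (4)r₂)/√41 = \frac{12 \sqrt{41}}{41} + 2, and B = 4 - A = 2 - \frac{12 \sqrt{41}}{41}.
So u(n) = \left(\frac{12 \sqrt{41}}{41} + 2\right)\left(- \frac{5}{2} + \frac{\sqrt{41}}{2}\right)^n + \left(2 - \frac{12 \sqrt{41}}{41}\right)\left(- \frac{\sqrt{41}}{2} - \frac{5}{2}\right)^n.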